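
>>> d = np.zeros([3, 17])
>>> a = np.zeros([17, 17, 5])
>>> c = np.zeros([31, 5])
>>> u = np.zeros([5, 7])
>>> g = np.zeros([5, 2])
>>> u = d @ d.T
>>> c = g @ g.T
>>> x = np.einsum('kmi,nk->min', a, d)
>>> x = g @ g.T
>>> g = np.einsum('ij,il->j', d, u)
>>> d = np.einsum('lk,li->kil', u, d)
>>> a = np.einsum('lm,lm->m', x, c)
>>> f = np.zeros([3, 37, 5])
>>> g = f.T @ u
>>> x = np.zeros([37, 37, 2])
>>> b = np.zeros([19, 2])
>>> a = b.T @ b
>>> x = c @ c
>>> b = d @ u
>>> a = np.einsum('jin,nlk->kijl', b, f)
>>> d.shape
(3, 17, 3)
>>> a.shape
(5, 17, 3, 37)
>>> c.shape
(5, 5)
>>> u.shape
(3, 3)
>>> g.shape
(5, 37, 3)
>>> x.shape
(5, 5)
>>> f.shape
(3, 37, 5)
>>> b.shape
(3, 17, 3)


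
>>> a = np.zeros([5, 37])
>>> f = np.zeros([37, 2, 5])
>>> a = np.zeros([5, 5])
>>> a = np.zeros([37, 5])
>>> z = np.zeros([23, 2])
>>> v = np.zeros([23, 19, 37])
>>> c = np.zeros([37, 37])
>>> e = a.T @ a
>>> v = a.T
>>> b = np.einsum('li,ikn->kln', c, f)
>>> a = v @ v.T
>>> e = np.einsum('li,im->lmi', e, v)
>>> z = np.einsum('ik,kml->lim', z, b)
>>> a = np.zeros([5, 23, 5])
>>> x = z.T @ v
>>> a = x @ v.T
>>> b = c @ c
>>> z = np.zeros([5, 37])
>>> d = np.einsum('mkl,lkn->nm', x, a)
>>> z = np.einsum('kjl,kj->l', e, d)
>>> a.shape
(37, 23, 5)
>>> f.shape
(37, 2, 5)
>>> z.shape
(5,)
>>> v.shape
(5, 37)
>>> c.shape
(37, 37)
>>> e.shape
(5, 37, 5)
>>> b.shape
(37, 37)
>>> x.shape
(37, 23, 37)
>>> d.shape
(5, 37)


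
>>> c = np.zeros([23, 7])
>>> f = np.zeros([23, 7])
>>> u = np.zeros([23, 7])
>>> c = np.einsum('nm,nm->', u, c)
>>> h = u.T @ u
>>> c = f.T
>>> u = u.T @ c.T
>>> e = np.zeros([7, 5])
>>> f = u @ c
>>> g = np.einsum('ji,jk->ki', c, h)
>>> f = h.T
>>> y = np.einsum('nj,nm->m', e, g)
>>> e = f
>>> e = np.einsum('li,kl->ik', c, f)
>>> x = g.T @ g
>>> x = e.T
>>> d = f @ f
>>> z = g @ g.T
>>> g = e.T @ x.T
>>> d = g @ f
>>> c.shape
(7, 23)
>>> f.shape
(7, 7)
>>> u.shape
(7, 7)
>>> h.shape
(7, 7)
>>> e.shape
(23, 7)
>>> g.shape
(7, 7)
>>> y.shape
(23,)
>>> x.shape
(7, 23)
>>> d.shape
(7, 7)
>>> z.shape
(7, 7)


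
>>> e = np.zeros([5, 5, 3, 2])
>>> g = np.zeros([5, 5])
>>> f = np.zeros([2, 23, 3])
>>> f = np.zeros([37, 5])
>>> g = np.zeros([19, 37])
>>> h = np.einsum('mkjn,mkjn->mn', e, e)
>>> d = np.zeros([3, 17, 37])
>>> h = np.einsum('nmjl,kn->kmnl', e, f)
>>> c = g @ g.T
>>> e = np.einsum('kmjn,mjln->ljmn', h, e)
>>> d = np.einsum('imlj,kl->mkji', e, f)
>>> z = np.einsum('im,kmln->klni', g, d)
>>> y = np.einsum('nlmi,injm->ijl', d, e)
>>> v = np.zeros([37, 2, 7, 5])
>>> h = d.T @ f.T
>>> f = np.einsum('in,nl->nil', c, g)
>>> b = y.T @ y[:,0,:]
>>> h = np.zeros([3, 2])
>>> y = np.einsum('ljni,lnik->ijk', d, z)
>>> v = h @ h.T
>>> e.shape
(3, 5, 5, 2)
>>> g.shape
(19, 37)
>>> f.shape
(19, 19, 37)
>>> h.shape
(3, 2)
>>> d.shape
(5, 37, 2, 3)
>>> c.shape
(19, 19)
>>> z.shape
(5, 2, 3, 19)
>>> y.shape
(3, 37, 19)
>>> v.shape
(3, 3)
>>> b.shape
(37, 5, 37)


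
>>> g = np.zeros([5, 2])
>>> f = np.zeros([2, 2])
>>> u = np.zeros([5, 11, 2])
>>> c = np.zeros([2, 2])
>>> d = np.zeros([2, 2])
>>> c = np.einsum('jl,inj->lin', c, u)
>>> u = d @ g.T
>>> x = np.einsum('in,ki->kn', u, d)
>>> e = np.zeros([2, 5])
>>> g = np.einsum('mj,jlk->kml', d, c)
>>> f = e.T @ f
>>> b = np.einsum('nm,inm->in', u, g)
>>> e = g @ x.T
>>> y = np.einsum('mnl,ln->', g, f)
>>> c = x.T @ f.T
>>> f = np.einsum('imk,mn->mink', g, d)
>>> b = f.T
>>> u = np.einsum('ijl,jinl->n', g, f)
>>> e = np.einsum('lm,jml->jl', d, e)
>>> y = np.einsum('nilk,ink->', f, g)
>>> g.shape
(11, 2, 5)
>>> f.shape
(2, 11, 2, 5)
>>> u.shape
(2,)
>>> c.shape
(5, 5)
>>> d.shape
(2, 2)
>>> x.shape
(2, 5)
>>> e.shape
(11, 2)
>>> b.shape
(5, 2, 11, 2)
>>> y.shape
()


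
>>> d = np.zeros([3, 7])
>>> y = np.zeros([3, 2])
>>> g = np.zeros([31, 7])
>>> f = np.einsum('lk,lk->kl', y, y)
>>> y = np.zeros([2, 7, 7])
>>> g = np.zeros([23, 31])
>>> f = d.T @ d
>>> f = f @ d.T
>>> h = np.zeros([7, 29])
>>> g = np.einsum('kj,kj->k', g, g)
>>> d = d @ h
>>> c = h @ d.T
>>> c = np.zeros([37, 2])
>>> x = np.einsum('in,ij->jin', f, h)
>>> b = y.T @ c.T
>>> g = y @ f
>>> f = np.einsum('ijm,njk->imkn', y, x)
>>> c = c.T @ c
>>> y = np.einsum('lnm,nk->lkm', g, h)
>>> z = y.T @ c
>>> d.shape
(3, 29)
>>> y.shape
(2, 29, 3)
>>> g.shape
(2, 7, 3)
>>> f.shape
(2, 7, 3, 29)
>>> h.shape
(7, 29)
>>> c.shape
(2, 2)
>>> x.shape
(29, 7, 3)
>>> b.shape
(7, 7, 37)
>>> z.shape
(3, 29, 2)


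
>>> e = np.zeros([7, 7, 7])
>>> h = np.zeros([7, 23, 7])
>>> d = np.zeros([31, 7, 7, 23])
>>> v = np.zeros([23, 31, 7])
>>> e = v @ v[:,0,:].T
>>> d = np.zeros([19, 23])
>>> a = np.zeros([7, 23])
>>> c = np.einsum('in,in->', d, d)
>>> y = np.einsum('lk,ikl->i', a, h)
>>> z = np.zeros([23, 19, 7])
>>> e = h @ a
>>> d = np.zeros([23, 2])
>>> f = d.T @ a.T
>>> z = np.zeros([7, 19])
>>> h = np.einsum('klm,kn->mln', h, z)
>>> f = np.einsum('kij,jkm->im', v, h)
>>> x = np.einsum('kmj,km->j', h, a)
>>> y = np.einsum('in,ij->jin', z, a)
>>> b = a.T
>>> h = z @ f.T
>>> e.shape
(7, 23, 23)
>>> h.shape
(7, 31)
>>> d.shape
(23, 2)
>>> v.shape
(23, 31, 7)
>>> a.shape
(7, 23)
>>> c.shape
()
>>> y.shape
(23, 7, 19)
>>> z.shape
(7, 19)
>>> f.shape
(31, 19)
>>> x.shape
(19,)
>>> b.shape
(23, 7)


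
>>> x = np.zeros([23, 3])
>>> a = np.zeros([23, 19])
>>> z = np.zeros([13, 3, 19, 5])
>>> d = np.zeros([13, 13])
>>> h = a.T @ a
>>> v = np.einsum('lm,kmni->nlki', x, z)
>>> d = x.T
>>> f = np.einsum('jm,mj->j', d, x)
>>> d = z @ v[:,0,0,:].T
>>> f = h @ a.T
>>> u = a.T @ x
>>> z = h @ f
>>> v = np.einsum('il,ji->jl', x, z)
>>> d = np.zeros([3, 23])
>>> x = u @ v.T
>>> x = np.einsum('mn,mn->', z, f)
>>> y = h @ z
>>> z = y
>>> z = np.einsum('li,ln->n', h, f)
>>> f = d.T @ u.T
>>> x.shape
()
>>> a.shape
(23, 19)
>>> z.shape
(23,)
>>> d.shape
(3, 23)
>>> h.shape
(19, 19)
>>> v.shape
(19, 3)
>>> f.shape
(23, 19)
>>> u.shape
(19, 3)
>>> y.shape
(19, 23)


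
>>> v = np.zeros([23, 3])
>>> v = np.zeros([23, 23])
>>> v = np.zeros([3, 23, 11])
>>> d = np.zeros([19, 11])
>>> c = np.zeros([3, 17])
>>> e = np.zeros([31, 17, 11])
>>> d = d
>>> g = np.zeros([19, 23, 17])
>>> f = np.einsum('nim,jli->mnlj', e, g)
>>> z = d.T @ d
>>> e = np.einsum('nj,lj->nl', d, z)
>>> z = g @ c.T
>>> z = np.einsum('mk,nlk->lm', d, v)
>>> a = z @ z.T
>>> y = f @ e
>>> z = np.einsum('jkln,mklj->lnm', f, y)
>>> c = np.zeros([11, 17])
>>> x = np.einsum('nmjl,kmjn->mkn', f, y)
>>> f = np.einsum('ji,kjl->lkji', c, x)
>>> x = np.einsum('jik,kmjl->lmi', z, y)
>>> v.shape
(3, 23, 11)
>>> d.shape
(19, 11)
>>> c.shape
(11, 17)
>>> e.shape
(19, 11)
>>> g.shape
(19, 23, 17)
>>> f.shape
(11, 31, 11, 17)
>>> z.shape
(23, 19, 11)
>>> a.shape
(23, 23)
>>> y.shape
(11, 31, 23, 11)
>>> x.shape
(11, 31, 19)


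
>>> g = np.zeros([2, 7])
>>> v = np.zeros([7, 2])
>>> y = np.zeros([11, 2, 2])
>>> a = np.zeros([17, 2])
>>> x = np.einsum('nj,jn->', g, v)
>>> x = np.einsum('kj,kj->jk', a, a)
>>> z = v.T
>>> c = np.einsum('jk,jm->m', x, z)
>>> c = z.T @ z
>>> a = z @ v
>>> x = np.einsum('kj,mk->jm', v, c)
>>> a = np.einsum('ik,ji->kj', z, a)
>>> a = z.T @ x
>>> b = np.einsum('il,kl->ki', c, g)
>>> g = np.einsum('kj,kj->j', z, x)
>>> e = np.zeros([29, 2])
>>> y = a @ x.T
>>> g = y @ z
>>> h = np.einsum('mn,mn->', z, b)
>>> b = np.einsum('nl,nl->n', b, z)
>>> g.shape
(7, 7)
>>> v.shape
(7, 2)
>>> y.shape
(7, 2)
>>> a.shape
(7, 7)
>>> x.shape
(2, 7)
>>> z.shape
(2, 7)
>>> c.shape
(7, 7)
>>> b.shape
(2,)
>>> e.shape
(29, 2)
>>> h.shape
()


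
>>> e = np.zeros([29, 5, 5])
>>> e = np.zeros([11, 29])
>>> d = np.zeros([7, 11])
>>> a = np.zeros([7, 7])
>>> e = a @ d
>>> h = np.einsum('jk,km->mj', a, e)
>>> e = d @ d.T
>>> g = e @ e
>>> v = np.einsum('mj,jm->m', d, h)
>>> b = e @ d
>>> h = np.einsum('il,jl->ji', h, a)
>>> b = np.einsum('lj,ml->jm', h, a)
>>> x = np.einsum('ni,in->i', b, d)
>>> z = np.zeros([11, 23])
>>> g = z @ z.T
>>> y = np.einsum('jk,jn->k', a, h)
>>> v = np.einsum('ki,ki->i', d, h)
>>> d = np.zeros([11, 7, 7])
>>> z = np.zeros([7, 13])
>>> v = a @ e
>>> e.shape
(7, 7)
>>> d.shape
(11, 7, 7)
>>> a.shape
(7, 7)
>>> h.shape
(7, 11)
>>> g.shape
(11, 11)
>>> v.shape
(7, 7)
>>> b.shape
(11, 7)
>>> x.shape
(7,)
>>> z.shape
(7, 13)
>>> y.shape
(7,)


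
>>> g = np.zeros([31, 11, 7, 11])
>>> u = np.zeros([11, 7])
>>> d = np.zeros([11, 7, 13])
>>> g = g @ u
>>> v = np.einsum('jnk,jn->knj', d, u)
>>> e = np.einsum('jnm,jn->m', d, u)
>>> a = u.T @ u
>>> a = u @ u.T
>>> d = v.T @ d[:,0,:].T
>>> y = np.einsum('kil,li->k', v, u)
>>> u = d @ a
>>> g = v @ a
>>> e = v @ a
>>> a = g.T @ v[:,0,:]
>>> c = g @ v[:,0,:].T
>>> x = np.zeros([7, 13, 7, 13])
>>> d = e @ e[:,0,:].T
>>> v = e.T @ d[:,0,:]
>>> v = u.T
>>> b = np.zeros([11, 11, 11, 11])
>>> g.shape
(13, 7, 11)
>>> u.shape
(11, 7, 11)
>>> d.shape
(13, 7, 13)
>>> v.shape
(11, 7, 11)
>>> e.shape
(13, 7, 11)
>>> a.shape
(11, 7, 11)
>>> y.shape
(13,)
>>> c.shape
(13, 7, 13)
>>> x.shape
(7, 13, 7, 13)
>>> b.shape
(11, 11, 11, 11)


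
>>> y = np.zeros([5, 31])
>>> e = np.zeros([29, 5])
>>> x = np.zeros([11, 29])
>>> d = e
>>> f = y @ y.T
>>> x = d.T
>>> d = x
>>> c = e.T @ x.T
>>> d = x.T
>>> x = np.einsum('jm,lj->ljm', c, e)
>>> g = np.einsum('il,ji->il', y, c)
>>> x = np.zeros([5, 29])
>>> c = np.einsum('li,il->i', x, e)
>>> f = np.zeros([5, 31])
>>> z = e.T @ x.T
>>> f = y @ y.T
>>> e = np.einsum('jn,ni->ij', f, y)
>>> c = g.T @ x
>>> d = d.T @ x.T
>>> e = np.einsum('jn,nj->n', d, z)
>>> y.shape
(5, 31)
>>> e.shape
(5,)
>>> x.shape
(5, 29)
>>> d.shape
(5, 5)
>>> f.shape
(5, 5)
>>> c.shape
(31, 29)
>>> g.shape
(5, 31)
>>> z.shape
(5, 5)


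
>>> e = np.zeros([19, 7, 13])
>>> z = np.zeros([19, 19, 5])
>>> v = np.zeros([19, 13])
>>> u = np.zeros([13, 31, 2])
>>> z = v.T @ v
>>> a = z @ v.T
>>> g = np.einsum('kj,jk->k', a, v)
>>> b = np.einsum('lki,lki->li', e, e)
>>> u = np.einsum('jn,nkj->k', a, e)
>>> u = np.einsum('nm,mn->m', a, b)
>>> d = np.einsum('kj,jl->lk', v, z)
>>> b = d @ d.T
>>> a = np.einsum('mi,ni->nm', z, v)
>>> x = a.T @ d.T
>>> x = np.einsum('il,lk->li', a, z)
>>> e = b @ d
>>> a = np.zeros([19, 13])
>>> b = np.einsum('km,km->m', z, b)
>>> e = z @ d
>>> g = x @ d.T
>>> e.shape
(13, 19)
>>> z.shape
(13, 13)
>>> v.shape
(19, 13)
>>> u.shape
(19,)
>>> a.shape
(19, 13)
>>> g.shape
(13, 13)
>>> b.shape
(13,)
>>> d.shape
(13, 19)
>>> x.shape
(13, 19)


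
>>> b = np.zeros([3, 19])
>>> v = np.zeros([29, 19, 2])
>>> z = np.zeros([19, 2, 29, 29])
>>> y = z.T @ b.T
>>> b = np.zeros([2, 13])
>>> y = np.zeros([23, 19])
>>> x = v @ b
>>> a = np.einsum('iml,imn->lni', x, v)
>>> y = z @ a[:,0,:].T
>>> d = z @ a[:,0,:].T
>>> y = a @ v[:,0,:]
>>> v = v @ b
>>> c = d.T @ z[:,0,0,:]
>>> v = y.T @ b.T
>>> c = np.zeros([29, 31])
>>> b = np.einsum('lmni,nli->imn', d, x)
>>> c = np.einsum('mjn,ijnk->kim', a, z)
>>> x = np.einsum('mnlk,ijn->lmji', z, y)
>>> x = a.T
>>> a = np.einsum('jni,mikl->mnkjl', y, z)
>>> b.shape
(13, 2, 29)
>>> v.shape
(2, 2, 2)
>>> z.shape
(19, 2, 29, 29)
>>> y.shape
(13, 2, 2)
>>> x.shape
(29, 2, 13)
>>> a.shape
(19, 2, 29, 13, 29)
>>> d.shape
(19, 2, 29, 13)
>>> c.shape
(29, 19, 13)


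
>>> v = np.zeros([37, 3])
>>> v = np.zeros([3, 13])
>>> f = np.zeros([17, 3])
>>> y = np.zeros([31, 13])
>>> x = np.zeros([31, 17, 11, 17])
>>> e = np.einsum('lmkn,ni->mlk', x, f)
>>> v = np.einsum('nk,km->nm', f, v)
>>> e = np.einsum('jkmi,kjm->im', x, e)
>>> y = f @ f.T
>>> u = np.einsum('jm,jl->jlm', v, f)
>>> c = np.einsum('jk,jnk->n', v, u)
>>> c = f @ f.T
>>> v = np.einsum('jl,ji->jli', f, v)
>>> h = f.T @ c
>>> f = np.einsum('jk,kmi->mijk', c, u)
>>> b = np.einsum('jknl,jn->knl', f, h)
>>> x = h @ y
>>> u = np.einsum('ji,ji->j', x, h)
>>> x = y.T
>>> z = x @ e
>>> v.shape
(17, 3, 13)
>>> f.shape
(3, 13, 17, 17)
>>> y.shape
(17, 17)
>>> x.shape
(17, 17)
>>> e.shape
(17, 11)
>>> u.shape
(3,)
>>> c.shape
(17, 17)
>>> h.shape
(3, 17)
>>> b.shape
(13, 17, 17)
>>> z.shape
(17, 11)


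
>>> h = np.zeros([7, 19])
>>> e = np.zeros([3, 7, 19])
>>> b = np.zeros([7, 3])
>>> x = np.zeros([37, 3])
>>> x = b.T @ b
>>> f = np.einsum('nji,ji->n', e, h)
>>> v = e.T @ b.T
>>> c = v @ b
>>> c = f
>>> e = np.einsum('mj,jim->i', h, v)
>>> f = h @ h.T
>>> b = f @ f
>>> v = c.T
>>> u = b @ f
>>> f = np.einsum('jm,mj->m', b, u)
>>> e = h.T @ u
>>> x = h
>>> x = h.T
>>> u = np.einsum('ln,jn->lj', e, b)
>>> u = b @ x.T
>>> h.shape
(7, 19)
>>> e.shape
(19, 7)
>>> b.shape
(7, 7)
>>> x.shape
(19, 7)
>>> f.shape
(7,)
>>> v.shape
(3,)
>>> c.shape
(3,)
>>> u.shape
(7, 19)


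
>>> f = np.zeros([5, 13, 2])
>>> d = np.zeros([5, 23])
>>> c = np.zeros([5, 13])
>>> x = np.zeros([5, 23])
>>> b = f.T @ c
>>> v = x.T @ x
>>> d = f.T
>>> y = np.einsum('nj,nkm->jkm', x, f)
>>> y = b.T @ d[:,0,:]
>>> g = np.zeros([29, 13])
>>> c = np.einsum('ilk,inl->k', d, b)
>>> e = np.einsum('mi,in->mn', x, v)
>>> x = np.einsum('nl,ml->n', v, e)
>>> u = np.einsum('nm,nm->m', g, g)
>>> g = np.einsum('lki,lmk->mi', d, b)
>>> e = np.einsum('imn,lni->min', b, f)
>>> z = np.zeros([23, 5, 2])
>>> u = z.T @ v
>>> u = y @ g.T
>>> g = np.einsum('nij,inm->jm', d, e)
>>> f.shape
(5, 13, 2)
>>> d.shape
(2, 13, 5)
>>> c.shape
(5,)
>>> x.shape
(23,)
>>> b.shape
(2, 13, 13)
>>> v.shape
(23, 23)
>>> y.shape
(13, 13, 5)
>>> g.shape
(5, 13)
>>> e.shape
(13, 2, 13)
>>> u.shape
(13, 13, 13)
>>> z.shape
(23, 5, 2)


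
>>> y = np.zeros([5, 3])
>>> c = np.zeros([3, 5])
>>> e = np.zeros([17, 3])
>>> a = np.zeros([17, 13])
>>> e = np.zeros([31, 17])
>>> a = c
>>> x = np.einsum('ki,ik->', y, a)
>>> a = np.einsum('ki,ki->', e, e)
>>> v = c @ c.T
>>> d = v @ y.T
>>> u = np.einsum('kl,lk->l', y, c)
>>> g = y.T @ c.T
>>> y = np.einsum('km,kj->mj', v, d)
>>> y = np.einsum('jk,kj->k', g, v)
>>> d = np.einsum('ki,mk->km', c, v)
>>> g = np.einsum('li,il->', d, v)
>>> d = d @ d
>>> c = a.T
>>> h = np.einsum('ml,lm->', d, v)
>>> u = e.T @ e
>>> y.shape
(3,)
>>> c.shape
()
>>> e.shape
(31, 17)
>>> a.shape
()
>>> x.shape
()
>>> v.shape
(3, 3)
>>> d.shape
(3, 3)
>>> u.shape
(17, 17)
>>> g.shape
()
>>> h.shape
()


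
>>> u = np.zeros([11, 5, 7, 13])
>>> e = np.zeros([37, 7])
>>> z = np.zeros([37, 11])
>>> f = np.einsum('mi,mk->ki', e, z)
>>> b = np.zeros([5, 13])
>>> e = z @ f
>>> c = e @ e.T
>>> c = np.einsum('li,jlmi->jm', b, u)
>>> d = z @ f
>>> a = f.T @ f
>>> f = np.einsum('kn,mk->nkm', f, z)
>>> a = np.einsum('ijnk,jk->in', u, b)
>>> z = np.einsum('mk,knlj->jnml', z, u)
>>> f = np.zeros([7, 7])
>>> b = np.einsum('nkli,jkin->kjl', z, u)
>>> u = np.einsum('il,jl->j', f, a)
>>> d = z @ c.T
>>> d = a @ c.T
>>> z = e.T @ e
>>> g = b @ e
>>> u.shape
(11,)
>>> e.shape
(37, 7)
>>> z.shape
(7, 7)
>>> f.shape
(7, 7)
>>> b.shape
(5, 11, 37)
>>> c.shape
(11, 7)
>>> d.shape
(11, 11)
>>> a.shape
(11, 7)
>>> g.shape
(5, 11, 7)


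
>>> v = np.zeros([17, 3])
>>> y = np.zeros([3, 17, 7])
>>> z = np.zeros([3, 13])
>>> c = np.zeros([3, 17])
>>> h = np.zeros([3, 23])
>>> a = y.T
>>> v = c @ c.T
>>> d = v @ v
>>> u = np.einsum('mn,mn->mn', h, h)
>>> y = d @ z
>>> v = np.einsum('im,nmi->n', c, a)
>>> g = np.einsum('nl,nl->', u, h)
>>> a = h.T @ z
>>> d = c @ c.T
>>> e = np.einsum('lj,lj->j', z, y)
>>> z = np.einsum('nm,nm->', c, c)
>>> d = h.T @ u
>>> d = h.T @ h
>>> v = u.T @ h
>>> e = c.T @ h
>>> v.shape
(23, 23)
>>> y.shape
(3, 13)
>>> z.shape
()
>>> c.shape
(3, 17)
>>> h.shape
(3, 23)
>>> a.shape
(23, 13)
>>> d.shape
(23, 23)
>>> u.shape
(3, 23)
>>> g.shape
()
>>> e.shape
(17, 23)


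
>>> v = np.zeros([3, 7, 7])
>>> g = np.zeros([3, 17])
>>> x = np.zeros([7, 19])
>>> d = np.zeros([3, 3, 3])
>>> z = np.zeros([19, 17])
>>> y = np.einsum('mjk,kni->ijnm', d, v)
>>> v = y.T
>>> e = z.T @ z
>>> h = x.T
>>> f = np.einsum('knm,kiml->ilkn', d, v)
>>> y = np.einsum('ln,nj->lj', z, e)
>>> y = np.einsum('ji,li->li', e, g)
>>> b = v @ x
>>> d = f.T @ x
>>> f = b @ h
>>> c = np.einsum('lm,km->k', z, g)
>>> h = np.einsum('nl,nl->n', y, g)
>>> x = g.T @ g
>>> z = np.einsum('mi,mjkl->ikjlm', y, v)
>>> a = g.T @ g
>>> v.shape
(3, 7, 3, 7)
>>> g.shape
(3, 17)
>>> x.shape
(17, 17)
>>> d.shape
(3, 3, 7, 19)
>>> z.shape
(17, 3, 7, 7, 3)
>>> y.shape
(3, 17)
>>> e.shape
(17, 17)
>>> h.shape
(3,)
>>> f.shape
(3, 7, 3, 7)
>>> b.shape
(3, 7, 3, 19)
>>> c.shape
(3,)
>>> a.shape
(17, 17)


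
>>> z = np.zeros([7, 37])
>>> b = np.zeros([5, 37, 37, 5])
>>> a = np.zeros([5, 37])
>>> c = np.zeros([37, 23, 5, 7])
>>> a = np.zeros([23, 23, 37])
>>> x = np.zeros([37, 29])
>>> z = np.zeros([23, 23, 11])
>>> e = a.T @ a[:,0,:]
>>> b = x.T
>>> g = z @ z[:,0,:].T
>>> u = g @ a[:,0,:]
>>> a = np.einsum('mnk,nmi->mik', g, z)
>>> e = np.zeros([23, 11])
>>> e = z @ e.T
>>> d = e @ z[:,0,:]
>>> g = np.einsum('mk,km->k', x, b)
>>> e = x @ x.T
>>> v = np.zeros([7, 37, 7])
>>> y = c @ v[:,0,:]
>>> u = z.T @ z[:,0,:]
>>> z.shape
(23, 23, 11)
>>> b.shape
(29, 37)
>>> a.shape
(23, 11, 23)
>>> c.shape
(37, 23, 5, 7)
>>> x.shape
(37, 29)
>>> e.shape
(37, 37)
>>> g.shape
(29,)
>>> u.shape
(11, 23, 11)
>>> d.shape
(23, 23, 11)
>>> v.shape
(7, 37, 7)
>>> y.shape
(37, 23, 5, 7)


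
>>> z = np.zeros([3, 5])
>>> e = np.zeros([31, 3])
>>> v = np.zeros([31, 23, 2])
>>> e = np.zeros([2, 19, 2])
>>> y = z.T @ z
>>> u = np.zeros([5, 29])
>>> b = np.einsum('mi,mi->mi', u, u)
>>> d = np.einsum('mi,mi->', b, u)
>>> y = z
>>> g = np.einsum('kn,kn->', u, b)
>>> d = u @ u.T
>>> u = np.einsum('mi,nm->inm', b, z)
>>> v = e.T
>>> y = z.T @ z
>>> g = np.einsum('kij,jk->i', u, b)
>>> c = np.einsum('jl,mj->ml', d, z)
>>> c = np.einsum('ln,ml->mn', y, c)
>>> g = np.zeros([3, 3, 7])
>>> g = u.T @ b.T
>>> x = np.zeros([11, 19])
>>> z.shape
(3, 5)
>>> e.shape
(2, 19, 2)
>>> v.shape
(2, 19, 2)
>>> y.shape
(5, 5)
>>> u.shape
(29, 3, 5)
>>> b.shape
(5, 29)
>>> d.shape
(5, 5)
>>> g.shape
(5, 3, 5)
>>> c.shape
(3, 5)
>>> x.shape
(11, 19)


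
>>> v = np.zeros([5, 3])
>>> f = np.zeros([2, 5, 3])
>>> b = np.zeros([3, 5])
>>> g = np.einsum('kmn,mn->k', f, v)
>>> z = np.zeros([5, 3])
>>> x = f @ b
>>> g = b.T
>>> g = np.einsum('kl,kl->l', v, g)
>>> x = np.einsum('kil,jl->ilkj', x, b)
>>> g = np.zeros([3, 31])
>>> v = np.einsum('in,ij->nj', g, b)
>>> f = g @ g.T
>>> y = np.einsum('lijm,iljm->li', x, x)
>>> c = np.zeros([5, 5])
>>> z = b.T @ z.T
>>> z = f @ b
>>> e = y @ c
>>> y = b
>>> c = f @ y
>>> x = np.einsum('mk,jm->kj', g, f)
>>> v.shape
(31, 5)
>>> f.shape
(3, 3)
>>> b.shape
(3, 5)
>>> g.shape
(3, 31)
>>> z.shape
(3, 5)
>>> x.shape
(31, 3)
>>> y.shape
(3, 5)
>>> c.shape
(3, 5)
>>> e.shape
(5, 5)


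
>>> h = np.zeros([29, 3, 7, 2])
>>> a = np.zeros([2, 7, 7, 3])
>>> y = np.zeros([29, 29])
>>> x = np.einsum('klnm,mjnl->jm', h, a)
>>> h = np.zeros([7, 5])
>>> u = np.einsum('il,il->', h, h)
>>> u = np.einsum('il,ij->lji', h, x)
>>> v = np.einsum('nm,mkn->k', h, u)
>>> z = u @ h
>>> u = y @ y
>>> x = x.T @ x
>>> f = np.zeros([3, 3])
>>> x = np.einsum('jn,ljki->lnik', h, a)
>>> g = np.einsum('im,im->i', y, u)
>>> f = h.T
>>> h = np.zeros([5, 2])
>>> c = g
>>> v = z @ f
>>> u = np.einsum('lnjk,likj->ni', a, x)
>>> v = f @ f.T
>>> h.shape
(5, 2)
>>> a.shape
(2, 7, 7, 3)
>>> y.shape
(29, 29)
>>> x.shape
(2, 5, 3, 7)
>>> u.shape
(7, 5)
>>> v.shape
(5, 5)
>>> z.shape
(5, 2, 5)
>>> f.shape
(5, 7)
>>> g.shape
(29,)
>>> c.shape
(29,)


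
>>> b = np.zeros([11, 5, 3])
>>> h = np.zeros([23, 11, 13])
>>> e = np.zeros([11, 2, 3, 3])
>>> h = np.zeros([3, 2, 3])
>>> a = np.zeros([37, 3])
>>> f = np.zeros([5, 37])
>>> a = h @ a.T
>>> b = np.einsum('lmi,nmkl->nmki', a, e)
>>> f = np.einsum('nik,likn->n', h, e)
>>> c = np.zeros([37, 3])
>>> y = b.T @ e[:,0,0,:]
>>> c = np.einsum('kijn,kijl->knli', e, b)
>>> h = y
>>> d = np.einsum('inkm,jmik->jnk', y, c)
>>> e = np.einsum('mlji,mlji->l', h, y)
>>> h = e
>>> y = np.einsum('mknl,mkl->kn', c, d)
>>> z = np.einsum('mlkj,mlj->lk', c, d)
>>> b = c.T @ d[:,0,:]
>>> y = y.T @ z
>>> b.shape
(2, 37, 3, 2)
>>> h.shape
(3,)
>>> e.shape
(3,)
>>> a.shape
(3, 2, 37)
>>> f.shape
(3,)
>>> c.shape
(11, 3, 37, 2)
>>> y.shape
(37, 37)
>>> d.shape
(11, 3, 2)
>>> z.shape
(3, 37)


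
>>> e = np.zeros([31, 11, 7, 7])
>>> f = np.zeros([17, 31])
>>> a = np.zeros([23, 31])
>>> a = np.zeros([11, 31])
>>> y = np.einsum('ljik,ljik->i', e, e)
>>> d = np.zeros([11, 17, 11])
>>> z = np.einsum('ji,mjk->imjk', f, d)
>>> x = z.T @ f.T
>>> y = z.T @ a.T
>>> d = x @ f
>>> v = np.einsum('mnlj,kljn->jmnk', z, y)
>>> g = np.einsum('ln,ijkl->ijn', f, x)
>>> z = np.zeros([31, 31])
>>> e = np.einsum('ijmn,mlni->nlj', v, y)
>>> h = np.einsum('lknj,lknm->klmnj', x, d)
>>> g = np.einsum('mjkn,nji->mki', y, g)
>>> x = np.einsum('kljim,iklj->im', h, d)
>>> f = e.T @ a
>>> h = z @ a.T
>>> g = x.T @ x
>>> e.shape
(11, 17, 31)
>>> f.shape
(31, 17, 31)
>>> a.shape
(11, 31)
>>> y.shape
(11, 17, 11, 11)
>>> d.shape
(11, 17, 11, 31)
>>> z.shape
(31, 31)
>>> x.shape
(11, 17)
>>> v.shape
(11, 31, 11, 11)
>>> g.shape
(17, 17)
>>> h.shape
(31, 11)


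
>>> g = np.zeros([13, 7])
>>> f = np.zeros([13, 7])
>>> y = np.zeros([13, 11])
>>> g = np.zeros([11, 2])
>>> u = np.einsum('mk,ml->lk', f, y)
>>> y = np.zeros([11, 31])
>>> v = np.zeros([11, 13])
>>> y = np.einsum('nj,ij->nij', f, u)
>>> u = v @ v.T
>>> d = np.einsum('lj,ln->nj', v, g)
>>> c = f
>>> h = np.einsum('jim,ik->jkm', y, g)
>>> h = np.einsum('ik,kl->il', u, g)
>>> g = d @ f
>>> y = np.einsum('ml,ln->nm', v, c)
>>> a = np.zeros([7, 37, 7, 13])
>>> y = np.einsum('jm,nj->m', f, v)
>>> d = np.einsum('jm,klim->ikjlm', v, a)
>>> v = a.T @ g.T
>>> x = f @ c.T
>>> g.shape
(2, 7)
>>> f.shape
(13, 7)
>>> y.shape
(7,)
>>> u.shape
(11, 11)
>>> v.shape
(13, 7, 37, 2)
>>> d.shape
(7, 7, 11, 37, 13)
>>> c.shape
(13, 7)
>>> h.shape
(11, 2)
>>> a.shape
(7, 37, 7, 13)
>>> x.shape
(13, 13)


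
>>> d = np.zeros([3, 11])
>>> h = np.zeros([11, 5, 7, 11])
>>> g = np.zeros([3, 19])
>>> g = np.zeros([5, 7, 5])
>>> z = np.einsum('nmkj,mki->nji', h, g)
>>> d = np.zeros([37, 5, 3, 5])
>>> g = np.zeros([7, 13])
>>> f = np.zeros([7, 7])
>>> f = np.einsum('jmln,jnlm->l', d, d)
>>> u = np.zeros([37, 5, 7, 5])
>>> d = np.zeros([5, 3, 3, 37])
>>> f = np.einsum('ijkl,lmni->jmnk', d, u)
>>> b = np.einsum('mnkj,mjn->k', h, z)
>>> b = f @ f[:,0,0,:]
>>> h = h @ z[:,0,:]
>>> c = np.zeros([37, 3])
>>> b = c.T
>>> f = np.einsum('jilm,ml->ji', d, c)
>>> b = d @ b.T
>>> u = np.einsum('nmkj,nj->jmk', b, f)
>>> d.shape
(5, 3, 3, 37)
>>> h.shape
(11, 5, 7, 5)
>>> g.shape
(7, 13)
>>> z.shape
(11, 11, 5)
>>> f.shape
(5, 3)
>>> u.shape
(3, 3, 3)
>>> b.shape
(5, 3, 3, 3)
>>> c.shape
(37, 3)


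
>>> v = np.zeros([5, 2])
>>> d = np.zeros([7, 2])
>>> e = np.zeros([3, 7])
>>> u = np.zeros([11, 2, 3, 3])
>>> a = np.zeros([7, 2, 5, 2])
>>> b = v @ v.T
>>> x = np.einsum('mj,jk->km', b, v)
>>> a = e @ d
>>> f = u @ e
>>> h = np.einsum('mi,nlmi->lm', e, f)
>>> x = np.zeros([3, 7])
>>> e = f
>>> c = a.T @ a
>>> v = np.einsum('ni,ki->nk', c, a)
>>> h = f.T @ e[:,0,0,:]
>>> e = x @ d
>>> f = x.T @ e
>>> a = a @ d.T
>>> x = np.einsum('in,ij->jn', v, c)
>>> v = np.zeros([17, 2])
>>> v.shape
(17, 2)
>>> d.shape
(7, 2)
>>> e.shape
(3, 2)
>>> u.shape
(11, 2, 3, 3)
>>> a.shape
(3, 7)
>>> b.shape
(5, 5)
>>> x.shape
(2, 3)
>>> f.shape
(7, 2)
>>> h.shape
(7, 3, 2, 7)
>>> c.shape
(2, 2)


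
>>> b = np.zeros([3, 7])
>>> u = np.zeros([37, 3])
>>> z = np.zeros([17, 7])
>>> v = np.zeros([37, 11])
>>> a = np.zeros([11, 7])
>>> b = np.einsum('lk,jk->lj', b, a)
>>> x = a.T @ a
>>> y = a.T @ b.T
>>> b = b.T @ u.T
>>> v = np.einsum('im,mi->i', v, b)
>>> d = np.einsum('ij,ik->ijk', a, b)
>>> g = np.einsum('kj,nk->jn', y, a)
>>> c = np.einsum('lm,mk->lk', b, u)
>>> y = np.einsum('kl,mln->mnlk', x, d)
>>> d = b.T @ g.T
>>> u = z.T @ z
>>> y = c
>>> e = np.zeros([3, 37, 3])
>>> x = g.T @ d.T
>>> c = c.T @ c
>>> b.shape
(11, 37)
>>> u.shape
(7, 7)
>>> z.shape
(17, 7)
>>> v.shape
(37,)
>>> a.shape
(11, 7)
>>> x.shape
(11, 37)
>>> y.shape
(11, 3)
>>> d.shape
(37, 3)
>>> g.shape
(3, 11)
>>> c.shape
(3, 3)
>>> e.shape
(3, 37, 3)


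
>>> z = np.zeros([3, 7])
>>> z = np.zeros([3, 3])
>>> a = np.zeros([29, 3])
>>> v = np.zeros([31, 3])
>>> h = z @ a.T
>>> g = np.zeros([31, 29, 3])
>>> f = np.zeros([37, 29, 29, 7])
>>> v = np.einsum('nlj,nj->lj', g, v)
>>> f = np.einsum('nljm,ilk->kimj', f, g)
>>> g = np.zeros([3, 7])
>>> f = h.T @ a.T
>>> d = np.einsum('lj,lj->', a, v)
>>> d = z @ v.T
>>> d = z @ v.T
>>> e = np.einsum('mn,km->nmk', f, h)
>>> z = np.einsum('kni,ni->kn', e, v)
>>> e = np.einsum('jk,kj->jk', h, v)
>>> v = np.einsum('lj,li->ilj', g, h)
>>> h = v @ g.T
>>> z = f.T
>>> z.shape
(29, 29)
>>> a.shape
(29, 3)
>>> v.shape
(29, 3, 7)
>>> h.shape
(29, 3, 3)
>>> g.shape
(3, 7)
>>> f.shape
(29, 29)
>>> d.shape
(3, 29)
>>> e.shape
(3, 29)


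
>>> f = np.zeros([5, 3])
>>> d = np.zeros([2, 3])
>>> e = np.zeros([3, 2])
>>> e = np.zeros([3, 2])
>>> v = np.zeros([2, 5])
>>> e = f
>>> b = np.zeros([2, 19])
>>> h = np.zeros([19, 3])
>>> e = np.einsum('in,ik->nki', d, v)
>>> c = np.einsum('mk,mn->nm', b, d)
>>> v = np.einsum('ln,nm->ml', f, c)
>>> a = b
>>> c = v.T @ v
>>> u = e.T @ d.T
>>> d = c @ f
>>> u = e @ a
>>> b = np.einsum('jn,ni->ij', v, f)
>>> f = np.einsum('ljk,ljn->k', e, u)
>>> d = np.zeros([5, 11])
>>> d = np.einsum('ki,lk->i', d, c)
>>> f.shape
(2,)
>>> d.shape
(11,)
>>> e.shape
(3, 5, 2)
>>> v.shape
(2, 5)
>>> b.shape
(3, 2)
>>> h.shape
(19, 3)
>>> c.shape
(5, 5)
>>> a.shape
(2, 19)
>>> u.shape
(3, 5, 19)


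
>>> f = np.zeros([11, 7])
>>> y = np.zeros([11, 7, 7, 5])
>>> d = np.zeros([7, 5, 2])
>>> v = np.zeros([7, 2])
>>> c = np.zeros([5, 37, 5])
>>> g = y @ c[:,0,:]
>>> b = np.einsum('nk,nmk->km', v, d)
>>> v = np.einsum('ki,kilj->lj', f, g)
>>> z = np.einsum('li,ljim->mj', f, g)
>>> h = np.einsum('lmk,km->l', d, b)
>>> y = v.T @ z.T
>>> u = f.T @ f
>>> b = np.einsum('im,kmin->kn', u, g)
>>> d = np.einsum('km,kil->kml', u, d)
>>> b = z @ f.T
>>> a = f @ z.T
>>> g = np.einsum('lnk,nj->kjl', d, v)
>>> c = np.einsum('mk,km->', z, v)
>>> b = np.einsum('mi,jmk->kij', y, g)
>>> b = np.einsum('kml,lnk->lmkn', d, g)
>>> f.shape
(11, 7)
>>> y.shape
(5, 5)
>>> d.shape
(7, 7, 2)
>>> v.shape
(7, 5)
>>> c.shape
()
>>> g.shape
(2, 5, 7)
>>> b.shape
(2, 7, 7, 5)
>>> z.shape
(5, 7)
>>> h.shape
(7,)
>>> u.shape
(7, 7)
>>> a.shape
(11, 5)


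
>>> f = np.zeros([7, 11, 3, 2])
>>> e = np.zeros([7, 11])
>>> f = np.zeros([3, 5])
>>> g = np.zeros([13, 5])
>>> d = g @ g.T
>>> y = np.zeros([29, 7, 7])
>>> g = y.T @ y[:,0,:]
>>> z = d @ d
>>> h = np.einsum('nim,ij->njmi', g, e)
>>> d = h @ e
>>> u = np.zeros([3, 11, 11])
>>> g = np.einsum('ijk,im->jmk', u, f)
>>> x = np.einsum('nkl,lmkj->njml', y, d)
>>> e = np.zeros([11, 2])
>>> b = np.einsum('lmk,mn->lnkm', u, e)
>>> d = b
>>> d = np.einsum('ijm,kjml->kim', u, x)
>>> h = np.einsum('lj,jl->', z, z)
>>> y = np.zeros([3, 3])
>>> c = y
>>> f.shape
(3, 5)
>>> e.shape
(11, 2)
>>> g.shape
(11, 5, 11)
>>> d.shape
(29, 3, 11)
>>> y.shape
(3, 3)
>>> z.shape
(13, 13)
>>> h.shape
()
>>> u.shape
(3, 11, 11)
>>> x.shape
(29, 11, 11, 7)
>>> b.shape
(3, 2, 11, 11)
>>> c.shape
(3, 3)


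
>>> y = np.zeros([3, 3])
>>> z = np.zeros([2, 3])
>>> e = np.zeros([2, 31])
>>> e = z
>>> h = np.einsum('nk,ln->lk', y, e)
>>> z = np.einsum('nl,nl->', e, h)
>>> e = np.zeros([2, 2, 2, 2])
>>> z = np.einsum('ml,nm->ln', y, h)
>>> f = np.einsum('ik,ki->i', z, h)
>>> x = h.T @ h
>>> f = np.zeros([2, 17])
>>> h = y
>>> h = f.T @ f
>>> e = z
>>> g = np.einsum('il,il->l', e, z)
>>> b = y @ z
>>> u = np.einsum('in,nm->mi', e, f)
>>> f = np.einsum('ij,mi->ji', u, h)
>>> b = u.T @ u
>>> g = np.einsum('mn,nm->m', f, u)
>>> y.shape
(3, 3)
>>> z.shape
(3, 2)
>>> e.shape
(3, 2)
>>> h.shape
(17, 17)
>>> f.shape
(3, 17)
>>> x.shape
(3, 3)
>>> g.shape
(3,)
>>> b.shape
(3, 3)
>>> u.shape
(17, 3)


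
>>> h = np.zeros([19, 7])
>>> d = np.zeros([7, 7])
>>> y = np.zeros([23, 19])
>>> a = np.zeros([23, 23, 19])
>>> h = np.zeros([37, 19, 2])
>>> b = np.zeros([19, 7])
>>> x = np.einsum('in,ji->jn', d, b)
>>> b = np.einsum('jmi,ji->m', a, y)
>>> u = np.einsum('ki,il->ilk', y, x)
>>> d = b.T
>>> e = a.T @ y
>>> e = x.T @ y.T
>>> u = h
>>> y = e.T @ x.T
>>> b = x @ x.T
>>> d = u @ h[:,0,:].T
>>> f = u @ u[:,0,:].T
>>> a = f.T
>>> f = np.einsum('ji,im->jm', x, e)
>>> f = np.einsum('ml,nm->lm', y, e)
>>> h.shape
(37, 19, 2)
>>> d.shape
(37, 19, 37)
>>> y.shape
(23, 19)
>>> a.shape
(37, 19, 37)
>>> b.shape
(19, 19)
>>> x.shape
(19, 7)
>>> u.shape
(37, 19, 2)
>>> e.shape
(7, 23)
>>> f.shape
(19, 23)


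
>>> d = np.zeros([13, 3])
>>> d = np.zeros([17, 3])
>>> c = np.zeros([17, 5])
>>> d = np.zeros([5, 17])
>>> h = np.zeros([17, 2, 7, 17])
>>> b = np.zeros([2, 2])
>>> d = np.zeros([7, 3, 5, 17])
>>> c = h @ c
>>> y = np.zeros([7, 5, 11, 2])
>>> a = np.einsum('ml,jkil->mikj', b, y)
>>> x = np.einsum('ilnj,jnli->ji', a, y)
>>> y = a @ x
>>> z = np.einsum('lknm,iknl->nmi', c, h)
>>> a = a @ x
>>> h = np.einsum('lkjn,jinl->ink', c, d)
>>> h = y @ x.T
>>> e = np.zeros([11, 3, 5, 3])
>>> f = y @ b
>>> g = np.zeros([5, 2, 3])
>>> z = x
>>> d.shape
(7, 3, 5, 17)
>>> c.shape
(17, 2, 7, 5)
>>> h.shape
(2, 11, 5, 7)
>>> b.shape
(2, 2)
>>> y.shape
(2, 11, 5, 2)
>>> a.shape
(2, 11, 5, 2)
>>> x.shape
(7, 2)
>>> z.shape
(7, 2)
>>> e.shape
(11, 3, 5, 3)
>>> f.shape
(2, 11, 5, 2)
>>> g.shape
(5, 2, 3)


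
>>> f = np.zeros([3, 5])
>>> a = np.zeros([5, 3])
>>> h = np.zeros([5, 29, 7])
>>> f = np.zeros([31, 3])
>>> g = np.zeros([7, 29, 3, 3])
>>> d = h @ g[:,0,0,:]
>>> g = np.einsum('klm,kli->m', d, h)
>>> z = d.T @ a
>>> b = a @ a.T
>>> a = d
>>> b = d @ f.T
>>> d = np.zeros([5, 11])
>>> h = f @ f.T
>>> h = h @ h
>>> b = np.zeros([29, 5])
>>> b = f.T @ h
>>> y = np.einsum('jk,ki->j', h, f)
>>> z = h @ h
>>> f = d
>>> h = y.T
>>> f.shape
(5, 11)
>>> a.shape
(5, 29, 3)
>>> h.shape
(31,)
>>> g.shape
(3,)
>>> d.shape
(5, 11)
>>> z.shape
(31, 31)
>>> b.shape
(3, 31)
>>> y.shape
(31,)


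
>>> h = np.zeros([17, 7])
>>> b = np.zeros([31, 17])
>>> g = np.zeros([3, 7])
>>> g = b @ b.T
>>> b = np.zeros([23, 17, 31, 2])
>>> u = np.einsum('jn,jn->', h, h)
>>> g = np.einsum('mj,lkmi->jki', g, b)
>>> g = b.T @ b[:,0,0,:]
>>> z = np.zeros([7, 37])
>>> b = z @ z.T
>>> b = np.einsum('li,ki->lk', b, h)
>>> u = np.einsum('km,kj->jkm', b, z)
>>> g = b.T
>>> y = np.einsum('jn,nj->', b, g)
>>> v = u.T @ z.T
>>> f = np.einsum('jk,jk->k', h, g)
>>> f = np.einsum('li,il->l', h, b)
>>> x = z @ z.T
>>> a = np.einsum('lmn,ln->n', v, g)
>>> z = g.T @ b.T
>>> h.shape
(17, 7)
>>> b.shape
(7, 17)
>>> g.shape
(17, 7)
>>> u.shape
(37, 7, 17)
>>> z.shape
(7, 7)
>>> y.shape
()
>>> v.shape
(17, 7, 7)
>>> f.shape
(17,)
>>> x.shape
(7, 7)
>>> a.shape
(7,)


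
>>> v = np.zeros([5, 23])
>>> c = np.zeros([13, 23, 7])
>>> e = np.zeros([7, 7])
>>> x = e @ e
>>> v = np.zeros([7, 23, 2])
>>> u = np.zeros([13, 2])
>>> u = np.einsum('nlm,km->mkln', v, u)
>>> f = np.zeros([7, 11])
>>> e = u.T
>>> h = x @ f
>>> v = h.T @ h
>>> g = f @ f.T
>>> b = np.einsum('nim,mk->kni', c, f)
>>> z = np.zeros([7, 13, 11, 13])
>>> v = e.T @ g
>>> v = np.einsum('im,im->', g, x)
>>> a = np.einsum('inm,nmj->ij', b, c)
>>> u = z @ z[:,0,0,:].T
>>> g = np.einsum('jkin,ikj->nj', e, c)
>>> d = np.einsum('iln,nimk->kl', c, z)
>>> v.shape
()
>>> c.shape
(13, 23, 7)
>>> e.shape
(7, 23, 13, 2)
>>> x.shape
(7, 7)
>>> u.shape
(7, 13, 11, 7)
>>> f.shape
(7, 11)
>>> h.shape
(7, 11)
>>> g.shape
(2, 7)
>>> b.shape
(11, 13, 23)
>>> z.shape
(7, 13, 11, 13)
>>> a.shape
(11, 7)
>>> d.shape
(13, 23)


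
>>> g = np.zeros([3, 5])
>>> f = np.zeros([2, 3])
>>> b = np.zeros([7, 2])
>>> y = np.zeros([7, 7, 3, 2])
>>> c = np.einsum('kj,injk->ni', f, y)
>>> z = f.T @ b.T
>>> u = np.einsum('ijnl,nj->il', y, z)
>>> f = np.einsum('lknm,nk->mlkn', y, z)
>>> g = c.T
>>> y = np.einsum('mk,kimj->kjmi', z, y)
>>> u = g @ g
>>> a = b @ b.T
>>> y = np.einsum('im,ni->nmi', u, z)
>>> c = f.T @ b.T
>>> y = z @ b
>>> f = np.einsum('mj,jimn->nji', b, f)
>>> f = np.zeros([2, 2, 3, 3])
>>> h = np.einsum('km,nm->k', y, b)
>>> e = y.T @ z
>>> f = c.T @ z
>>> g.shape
(7, 7)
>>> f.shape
(7, 7, 7, 7)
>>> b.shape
(7, 2)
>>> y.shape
(3, 2)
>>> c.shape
(3, 7, 7, 7)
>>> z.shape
(3, 7)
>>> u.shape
(7, 7)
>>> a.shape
(7, 7)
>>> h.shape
(3,)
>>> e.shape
(2, 7)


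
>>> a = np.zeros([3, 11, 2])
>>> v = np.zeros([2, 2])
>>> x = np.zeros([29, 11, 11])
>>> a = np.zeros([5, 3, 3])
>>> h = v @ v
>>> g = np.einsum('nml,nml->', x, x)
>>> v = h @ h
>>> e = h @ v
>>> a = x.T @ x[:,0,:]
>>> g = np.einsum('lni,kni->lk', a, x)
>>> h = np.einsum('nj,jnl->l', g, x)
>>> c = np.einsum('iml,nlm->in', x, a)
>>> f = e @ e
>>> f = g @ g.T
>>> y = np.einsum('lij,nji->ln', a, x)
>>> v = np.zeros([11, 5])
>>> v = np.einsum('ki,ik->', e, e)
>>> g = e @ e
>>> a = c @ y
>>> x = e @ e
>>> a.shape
(29, 29)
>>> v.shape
()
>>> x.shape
(2, 2)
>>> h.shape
(11,)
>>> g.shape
(2, 2)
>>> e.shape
(2, 2)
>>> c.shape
(29, 11)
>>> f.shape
(11, 11)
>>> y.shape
(11, 29)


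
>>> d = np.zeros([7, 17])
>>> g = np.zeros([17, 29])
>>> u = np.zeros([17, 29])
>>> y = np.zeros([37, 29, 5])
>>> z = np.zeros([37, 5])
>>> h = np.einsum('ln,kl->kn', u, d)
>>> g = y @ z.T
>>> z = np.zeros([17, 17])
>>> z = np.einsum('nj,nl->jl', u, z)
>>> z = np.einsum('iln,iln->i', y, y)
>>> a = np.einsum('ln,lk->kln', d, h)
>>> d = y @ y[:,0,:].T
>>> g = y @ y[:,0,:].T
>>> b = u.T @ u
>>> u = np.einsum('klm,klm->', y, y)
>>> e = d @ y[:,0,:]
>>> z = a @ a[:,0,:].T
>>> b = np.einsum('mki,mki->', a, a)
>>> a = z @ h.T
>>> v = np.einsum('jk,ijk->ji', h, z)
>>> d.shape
(37, 29, 37)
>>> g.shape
(37, 29, 37)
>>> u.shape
()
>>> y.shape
(37, 29, 5)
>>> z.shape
(29, 7, 29)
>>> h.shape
(7, 29)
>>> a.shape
(29, 7, 7)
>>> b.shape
()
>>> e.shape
(37, 29, 5)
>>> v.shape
(7, 29)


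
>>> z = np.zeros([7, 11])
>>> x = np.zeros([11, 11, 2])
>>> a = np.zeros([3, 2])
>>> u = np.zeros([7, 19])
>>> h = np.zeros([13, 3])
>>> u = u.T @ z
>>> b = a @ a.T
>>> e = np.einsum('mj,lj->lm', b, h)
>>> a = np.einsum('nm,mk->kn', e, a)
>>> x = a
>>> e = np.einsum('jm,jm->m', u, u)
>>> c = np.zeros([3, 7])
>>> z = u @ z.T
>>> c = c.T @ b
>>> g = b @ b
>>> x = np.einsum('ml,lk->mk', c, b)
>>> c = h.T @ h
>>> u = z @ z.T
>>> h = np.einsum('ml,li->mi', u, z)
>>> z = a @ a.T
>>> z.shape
(2, 2)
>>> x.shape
(7, 3)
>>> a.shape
(2, 13)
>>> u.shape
(19, 19)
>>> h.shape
(19, 7)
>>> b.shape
(3, 3)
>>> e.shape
(11,)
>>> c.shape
(3, 3)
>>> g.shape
(3, 3)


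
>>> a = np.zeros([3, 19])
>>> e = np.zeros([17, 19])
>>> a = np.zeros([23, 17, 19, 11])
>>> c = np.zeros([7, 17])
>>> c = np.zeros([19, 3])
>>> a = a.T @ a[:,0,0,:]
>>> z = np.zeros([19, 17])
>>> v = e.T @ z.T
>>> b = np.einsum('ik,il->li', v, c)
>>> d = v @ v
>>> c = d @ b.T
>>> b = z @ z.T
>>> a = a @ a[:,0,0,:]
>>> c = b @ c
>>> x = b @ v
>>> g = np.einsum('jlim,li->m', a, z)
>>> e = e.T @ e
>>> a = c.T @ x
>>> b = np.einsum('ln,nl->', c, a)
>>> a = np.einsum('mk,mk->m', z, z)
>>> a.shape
(19,)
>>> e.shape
(19, 19)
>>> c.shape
(19, 3)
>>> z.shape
(19, 17)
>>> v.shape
(19, 19)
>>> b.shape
()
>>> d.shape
(19, 19)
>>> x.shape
(19, 19)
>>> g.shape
(11,)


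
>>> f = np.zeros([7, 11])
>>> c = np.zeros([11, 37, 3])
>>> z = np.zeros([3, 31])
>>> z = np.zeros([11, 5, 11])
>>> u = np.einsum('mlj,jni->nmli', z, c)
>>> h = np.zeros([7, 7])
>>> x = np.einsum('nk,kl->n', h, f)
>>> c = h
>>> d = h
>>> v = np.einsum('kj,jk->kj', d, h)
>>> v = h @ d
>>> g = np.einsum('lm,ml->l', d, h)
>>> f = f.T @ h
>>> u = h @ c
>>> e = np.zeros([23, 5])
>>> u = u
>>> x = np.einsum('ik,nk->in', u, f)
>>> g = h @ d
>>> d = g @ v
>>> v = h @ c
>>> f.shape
(11, 7)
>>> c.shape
(7, 7)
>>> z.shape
(11, 5, 11)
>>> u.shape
(7, 7)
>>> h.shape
(7, 7)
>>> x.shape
(7, 11)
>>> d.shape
(7, 7)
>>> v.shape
(7, 7)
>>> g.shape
(7, 7)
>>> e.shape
(23, 5)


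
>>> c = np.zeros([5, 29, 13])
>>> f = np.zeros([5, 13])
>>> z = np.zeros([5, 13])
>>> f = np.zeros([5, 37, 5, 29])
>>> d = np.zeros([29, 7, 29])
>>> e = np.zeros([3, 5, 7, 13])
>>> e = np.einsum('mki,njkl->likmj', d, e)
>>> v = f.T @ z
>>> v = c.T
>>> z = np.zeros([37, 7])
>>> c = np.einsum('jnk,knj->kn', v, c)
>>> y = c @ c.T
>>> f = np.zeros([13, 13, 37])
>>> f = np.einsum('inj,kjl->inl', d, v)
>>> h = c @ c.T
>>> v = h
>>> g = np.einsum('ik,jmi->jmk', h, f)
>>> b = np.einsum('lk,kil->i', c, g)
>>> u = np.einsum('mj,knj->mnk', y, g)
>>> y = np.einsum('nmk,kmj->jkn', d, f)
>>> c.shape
(5, 29)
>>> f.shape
(29, 7, 5)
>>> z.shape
(37, 7)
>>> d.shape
(29, 7, 29)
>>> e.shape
(13, 29, 7, 29, 5)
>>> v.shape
(5, 5)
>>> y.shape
(5, 29, 29)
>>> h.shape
(5, 5)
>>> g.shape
(29, 7, 5)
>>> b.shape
(7,)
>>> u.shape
(5, 7, 29)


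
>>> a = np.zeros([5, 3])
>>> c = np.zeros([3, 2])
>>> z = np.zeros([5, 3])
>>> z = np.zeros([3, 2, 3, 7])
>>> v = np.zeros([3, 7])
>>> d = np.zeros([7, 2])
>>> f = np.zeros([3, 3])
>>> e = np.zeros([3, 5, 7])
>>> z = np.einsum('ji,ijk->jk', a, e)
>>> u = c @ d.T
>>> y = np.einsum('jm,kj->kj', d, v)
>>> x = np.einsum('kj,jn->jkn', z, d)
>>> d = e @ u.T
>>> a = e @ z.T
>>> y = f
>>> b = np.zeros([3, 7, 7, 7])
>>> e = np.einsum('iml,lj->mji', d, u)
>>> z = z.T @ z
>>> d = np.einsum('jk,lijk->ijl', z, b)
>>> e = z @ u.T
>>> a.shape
(3, 5, 5)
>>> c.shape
(3, 2)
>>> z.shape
(7, 7)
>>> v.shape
(3, 7)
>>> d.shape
(7, 7, 3)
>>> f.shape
(3, 3)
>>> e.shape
(7, 3)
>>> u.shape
(3, 7)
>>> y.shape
(3, 3)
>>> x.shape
(7, 5, 2)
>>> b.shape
(3, 7, 7, 7)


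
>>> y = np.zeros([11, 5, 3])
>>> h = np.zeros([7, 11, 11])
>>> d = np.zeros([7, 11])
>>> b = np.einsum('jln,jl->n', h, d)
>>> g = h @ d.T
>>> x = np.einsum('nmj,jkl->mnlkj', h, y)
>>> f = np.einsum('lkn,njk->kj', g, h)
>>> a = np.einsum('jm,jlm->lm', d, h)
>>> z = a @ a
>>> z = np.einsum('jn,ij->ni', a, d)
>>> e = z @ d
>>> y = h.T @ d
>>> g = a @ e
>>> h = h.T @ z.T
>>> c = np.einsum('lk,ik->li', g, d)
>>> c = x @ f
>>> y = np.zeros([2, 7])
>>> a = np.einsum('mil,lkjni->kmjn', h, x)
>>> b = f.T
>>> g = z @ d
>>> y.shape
(2, 7)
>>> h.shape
(11, 11, 11)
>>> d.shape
(7, 11)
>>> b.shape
(11, 11)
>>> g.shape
(11, 11)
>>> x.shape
(11, 7, 3, 5, 11)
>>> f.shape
(11, 11)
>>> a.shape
(7, 11, 3, 5)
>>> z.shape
(11, 7)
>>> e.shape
(11, 11)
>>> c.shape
(11, 7, 3, 5, 11)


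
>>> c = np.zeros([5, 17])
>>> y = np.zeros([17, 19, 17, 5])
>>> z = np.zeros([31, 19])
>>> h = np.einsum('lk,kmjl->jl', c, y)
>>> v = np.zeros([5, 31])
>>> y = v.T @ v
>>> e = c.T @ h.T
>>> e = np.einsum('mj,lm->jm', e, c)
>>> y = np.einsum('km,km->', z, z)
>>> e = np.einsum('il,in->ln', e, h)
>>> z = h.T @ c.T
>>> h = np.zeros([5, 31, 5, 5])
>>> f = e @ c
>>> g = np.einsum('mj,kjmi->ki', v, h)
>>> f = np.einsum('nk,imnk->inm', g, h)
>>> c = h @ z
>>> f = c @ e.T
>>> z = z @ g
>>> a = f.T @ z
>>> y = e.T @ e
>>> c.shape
(5, 31, 5, 5)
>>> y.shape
(5, 5)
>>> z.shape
(5, 5)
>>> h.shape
(5, 31, 5, 5)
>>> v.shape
(5, 31)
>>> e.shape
(17, 5)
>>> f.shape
(5, 31, 5, 17)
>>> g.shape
(5, 5)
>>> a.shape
(17, 5, 31, 5)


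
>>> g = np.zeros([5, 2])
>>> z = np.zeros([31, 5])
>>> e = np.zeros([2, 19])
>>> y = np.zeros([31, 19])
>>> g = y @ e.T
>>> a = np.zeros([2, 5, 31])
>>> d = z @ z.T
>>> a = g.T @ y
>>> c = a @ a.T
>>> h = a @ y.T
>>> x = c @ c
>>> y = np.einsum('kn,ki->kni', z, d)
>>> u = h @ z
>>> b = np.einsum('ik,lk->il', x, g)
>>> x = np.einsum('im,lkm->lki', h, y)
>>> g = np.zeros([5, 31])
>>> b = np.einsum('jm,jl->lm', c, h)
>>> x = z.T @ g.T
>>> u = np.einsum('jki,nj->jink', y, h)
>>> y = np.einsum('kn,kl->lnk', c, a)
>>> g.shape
(5, 31)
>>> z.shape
(31, 5)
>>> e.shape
(2, 19)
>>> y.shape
(19, 2, 2)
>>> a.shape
(2, 19)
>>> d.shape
(31, 31)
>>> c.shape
(2, 2)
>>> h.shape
(2, 31)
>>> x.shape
(5, 5)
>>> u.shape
(31, 31, 2, 5)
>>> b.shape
(31, 2)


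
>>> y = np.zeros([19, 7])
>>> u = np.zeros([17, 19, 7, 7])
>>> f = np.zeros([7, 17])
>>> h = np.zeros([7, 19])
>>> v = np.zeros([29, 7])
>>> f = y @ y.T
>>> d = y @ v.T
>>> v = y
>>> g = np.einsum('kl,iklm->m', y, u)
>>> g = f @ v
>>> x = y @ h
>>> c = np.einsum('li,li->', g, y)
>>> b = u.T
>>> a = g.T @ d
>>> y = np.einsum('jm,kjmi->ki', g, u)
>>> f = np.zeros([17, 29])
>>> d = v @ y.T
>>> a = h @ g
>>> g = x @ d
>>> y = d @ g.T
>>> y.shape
(19, 19)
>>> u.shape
(17, 19, 7, 7)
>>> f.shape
(17, 29)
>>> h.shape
(7, 19)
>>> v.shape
(19, 7)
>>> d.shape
(19, 17)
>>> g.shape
(19, 17)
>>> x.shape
(19, 19)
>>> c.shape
()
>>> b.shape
(7, 7, 19, 17)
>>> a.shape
(7, 7)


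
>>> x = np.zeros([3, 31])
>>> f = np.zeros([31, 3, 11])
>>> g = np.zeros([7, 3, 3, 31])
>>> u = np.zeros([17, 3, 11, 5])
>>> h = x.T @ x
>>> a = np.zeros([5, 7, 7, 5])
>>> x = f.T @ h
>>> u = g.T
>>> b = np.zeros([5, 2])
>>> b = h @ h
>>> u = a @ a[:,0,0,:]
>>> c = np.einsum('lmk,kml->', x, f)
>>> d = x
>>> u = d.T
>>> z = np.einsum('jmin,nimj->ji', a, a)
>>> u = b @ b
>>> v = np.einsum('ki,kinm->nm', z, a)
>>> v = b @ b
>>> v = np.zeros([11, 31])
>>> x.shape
(11, 3, 31)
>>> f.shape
(31, 3, 11)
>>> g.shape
(7, 3, 3, 31)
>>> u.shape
(31, 31)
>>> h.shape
(31, 31)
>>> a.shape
(5, 7, 7, 5)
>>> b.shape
(31, 31)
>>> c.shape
()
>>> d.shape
(11, 3, 31)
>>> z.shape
(5, 7)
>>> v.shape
(11, 31)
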